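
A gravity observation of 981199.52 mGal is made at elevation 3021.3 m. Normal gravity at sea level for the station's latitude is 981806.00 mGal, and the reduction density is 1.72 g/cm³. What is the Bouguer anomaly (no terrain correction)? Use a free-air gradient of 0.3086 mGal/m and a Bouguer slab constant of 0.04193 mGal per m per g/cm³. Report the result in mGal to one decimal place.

Free-air correction = 0.3086 × 3021.3 = 932.37 mGal
Free-air anomaly = 981199.52 − 981806.00 + (932.37) = 325.89 mGal
Bouguer slab correction = 0.04193 × 1.72 × 3021.3 = 217.89 mGal
Simple Bouguer anomaly = 325.89 − (217.89) = 108.00 mGal

108.0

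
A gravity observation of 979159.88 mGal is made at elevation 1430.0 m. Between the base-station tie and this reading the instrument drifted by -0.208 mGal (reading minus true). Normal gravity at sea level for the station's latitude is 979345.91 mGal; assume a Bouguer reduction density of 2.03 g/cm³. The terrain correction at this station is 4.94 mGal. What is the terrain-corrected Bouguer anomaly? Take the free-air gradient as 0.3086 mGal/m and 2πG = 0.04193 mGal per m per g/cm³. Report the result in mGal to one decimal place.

138.7

Drift-corrected reading = 979159.88 − (-0.208) = 979160.088 mGal
Free-air correction = 0.3086 × 1430.0 = 441.30 mGal
Free-air anomaly = 979160.088 − 979345.91 + (441.30) = 255.478 mGal
Bouguer slab correction = 0.04193 × 2.03 × 1430.0 = 121.72 mGal
Simple Bouguer anomaly = 255.478 − (121.72) = 133.758 mGal
Complete Bouguer anomaly = 133.758 + 4.94 = 138.698 mGal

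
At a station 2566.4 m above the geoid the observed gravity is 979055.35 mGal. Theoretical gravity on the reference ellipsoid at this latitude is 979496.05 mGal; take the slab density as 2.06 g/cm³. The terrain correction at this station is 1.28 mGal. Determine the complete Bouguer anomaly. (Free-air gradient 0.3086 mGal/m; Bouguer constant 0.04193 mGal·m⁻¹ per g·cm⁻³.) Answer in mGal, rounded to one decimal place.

Free-air correction = 0.3086 × 2566.4 = 791.99 mGal
Free-air anomaly = 979055.35 − 979496.05 + (791.99) = 351.29 mGal
Bouguer slab correction = 0.04193 × 2.06 × 2566.4 = 221.67 mGal
Simple Bouguer anomaly = 351.29 − (221.67) = 129.62 mGal
Complete Bouguer anomaly = 129.62 + 1.28 = 130.90 mGal

130.9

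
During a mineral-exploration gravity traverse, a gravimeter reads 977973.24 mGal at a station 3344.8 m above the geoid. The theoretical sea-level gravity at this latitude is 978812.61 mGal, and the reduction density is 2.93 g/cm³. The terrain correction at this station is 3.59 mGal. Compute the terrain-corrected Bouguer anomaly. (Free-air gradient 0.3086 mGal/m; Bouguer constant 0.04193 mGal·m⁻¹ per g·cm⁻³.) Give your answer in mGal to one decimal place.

Free-air correction = 0.3086 × 3344.8 = 1032.21 mGal
Free-air anomaly = 977973.24 − 978812.61 + (1032.21) = 192.84 mGal
Bouguer slab correction = 0.04193 × 2.93 × 3344.8 = 410.93 mGal
Simple Bouguer anomaly = 192.84 − (410.93) = -218.09 mGal
Complete Bouguer anomaly = -218.09 + 3.59 = -214.50 mGal

-214.5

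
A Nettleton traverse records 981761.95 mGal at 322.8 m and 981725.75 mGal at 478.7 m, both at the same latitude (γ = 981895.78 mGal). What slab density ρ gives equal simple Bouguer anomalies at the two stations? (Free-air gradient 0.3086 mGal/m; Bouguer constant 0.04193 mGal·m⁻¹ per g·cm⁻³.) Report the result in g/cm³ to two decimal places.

1.82

Δg_obs = 981725.75 − 981761.95 = -36.20 mGal over Δh = 478.7 − 322.8 = 155.9 m
Equal Bouguer anomalies ⇒ Δg_obs + (0.3086 − 0.04193ρ)·Δh = 0
0.3086 − 0.04193ρ = −Δg_obs/Δh = 0.23220
ρ = (0.3086 − 0.23220) / 0.04193 = 1.82 g/cm³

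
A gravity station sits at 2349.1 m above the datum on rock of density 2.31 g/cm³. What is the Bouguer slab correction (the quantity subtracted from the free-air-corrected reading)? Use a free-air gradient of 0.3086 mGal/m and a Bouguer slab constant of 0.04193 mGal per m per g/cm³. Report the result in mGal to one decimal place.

Bouguer slab correction = 0.04193 × 2.31 × 2349.1 = 227.5 mGal

227.5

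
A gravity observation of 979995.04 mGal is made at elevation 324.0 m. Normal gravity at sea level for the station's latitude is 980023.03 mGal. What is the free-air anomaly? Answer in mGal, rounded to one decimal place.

72.0

Free-air correction = 0.3086 × 324.0 = 99.99 mGal
Free-air anomaly = 979995.04 − 980023.03 + (99.99) = 72.00 mGal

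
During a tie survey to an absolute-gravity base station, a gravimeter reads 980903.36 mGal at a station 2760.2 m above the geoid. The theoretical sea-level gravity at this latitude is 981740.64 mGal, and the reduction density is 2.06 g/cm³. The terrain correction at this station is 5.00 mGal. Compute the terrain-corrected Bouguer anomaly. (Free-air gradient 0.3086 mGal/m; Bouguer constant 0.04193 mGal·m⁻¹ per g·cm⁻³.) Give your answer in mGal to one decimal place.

Free-air correction = 0.3086 × 2760.2 = 851.80 mGal
Free-air anomaly = 980903.36 − 981740.64 + (851.80) = 14.52 mGal
Bouguer slab correction = 0.04193 × 2.06 × 2760.2 = 238.41 mGal
Simple Bouguer anomaly = 14.52 − (238.41) = -223.89 mGal
Complete Bouguer anomaly = -223.89 + 5.00 = -218.89 mGal

-218.9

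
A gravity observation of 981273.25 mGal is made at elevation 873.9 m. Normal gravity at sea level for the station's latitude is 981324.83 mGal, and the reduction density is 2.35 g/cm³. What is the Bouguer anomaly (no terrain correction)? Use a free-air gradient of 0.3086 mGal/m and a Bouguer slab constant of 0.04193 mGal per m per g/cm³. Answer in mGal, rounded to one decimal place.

132.0

Free-air correction = 0.3086 × 873.9 = 269.69 mGal
Free-air anomaly = 981273.25 − 981324.83 + (269.69) = 218.11 mGal
Bouguer slab correction = 0.04193 × 2.35 × 873.9 = 86.11 mGal
Simple Bouguer anomaly = 218.11 − (86.11) = 132.00 mGal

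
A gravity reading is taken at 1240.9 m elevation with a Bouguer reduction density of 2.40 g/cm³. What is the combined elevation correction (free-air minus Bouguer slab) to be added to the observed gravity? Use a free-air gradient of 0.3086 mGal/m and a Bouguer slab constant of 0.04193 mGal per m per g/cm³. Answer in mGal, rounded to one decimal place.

258.1

Combined gradient = 0.3086 − 0.04193 × 2.40 = 0.2079680 mGal/m
Combined elevation correction = 0.2079680 × 1240.9 = 258.1 mGal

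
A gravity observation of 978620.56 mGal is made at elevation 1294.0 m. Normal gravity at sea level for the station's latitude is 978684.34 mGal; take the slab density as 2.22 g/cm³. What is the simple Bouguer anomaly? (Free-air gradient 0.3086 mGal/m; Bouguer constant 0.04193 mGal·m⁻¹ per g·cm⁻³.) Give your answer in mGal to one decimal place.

Free-air correction = 0.3086 × 1294.0 = 399.33 mGal
Free-air anomaly = 978620.56 − 978684.34 + (399.33) = 335.55 mGal
Bouguer slab correction = 0.04193 × 2.22 × 1294.0 = 120.45 mGal
Simple Bouguer anomaly = 335.55 − (120.45) = 215.10 mGal

215.1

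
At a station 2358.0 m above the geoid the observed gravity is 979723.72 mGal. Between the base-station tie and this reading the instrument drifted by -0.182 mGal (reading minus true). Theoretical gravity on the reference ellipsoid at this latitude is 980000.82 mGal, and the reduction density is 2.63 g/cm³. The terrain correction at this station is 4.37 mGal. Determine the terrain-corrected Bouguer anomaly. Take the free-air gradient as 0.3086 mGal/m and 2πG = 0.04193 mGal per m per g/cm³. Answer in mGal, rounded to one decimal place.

195.1

Drift-corrected reading = 979723.72 − (-0.182) = 979723.902 mGal
Free-air correction = 0.3086 × 2358.0 = 727.68 mGal
Free-air anomaly = 979723.902 − 980000.82 + (727.68) = 450.762 mGal
Bouguer slab correction = 0.04193 × 2.63 × 2358.0 = 260.03 mGal
Simple Bouguer anomaly = 450.762 − (260.03) = 190.732 mGal
Complete Bouguer anomaly = 190.732 + 4.37 = 195.102 mGal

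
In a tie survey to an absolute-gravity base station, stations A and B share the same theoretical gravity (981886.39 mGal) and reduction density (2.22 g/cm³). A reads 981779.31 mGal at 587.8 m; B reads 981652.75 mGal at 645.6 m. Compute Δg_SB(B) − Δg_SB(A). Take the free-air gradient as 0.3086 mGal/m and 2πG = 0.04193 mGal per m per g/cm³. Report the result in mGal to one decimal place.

-114.1

Δg_SB(A) = 981779.31 − 981886.39 + 0.3086×587.8 − 0.04193×2.22×587.8 = 19.60 mGal
Δg_SB(B) = 981652.75 − 981886.39 + 0.3086×645.6 − 0.04193×2.22×645.6 = -94.50 mGal
Difference = -94.50 − (19.60) = -114.10 mGal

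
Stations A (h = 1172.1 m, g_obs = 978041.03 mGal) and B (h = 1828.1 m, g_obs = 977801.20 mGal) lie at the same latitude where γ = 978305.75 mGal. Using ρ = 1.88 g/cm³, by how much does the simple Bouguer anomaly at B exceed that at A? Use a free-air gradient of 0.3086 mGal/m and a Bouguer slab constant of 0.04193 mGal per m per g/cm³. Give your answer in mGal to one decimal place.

-89.1

Δg_SB(A) = 978041.03 − 978305.75 + 0.3086×1172.1 − 0.04193×1.88×1172.1 = 4.60 mGal
Δg_SB(B) = 977801.20 − 978305.75 + 0.3086×1828.1 − 0.04193×1.88×1828.1 = -84.50 mGal
Difference = -84.50 − (4.60) = -89.10 mGal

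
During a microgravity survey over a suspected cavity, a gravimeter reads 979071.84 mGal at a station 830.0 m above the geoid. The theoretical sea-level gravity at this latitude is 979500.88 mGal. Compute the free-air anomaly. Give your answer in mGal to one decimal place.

Free-air correction = 0.3086 × 830.0 = 256.14 mGal
Free-air anomaly = 979071.84 − 979500.88 + (256.14) = -172.90 mGal

-172.9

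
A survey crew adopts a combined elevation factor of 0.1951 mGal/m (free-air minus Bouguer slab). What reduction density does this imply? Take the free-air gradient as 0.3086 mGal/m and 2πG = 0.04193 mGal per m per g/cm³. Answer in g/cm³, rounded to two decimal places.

2.71

0.1951 = 0.3086 − 0.04193 × ρ
ρ = (0.3086 − 0.1951) / 0.04193 = 2.71 g/cm³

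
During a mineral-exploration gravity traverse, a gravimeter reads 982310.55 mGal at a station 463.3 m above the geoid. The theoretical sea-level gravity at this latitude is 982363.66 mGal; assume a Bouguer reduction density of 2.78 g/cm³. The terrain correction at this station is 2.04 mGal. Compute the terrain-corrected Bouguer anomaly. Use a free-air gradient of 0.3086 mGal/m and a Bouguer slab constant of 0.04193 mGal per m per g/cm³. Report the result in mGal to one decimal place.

Free-air correction = 0.3086 × 463.3 = 142.97 mGal
Free-air anomaly = 982310.55 − 982363.66 + (142.97) = 89.86 mGal
Bouguer slab correction = 0.04193 × 2.78 × 463.3 = 54.00 mGal
Simple Bouguer anomaly = 89.86 − (54.00) = 35.86 mGal
Complete Bouguer anomaly = 35.86 + 2.04 = 37.90 mGal

37.9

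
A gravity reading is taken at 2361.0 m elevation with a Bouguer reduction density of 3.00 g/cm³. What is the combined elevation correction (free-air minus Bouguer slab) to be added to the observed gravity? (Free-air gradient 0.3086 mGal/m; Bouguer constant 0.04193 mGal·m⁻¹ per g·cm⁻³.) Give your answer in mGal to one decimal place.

Combined gradient = 0.3086 − 0.04193 × 3.00 = 0.1828100 mGal/m
Combined elevation correction = 0.1828100 × 2361.0 = 431.6 mGal

431.6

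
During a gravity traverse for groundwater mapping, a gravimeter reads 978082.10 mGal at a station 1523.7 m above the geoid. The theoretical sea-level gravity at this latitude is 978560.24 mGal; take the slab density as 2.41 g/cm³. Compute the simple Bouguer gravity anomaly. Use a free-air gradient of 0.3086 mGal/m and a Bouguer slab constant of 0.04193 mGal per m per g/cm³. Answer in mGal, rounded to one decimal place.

Free-air correction = 0.3086 × 1523.7 = 470.21 mGal
Free-air anomaly = 978082.10 − 978560.24 + (470.21) = -7.93 mGal
Bouguer slab correction = 0.04193 × 2.41 × 1523.7 = 153.97 mGal
Simple Bouguer anomaly = -7.93 − (153.97) = -161.90 mGal

-161.9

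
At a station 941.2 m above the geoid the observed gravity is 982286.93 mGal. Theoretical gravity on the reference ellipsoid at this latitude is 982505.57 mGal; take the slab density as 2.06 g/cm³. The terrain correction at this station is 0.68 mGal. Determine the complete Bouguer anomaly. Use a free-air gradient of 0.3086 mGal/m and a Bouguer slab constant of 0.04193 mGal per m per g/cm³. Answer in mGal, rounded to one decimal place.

Free-air correction = 0.3086 × 941.2 = 290.45 mGal
Free-air anomaly = 982286.93 − 982505.57 + (290.45) = 71.81 mGal
Bouguer slab correction = 0.04193 × 2.06 × 941.2 = 81.30 mGal
Simple Bouguer anomaly = 71.81 − (81.30) = -9.49 mGal
Complete Bouguer anomaly = -9.49 + 0.68 = -8.81 mGal

-8.8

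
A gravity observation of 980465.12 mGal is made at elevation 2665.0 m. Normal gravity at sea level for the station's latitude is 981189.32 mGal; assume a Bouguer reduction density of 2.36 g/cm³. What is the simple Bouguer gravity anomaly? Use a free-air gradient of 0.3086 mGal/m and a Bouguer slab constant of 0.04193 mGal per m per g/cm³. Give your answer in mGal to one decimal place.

Free-air correction = 0.3086 × 2665.0 = 822.42 mGal
Free-air anomaly = 980465.12 − 981189.32 + (822.42) = 98.22 mGal
Bouguer slab correction = 0.04193 × 2.36 × 2665.0 = 263.71 mGal
Simple Bouguer anomaly = 98.22 − (263.71) = -165.49 mGal

-165.5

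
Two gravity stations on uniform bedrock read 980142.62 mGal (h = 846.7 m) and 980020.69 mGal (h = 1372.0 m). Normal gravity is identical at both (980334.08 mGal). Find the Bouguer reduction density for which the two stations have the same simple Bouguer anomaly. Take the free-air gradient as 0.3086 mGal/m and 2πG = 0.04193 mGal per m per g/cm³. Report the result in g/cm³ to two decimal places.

1.82

Δg_obs = 980020.69 − 980142.62 = -121.93 mGal over Δh = 1372.0 − 846.7 = 525.3 m
Equal Bouguer anomalies ⇒ Δg_obs + (0.3086 − 0.04193ρ)·Δh = 0
0.3086 − 0.04193ρ = −Δg_obs/Δh = 0.23211
ρ = (0.3086 − 0.23211) / 0.04193 = 1.82 g/cm³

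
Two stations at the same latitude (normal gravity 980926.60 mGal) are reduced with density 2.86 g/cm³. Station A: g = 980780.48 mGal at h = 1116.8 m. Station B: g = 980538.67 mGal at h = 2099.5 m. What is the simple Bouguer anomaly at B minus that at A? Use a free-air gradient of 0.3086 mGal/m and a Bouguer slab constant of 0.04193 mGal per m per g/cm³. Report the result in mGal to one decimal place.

-56.4

Δg_SB(A) = 980780.48 − 980926.60 + 0.3086×1116.8 − 0.04193×2.86×1116.8 = 64.60 mGal
Δg_SB(B) = 980538.67 − 980926.60 + 0.3086×2099.5 − 0.04193×2.86×2099.5 = 8.20 mGal
Difference = 8.20 − (64.60) = -56.40 mGal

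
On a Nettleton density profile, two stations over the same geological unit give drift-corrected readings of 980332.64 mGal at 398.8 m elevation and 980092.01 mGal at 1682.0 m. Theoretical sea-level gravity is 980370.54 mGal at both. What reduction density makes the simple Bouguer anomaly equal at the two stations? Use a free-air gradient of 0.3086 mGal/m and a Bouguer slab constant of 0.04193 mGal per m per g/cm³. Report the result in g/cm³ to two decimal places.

2.89

Δg_obs = 980092.01 − 980332.64 = -240.63 mGal over Δh = 1682.0 − 398.8 = 1283.2 m
Equal Bouguer anomalies ⇒ Δg_obs + (0.3086 − 0.04193ρ)·Δh = 0
0.3086 − 0.04193ρ = −Δg_obs/Δh = 0.18752
ρ = (0.3086 − 0.18752) / 0.04193 = 2.89 g/cm³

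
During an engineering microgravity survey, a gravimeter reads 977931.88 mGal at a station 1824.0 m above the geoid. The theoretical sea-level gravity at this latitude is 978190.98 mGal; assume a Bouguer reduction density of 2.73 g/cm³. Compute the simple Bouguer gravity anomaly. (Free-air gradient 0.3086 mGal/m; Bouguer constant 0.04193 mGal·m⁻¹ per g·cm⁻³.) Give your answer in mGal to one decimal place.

Free-air correction = 0.3086 × 1824.0 = 562.89 mGal
Free-air anomaly = 977931.88 − 978190.98 + (562.89) = 303.79 mGal
Bouguer slab correction = 0.04193 × 2.73 × 1824.0 = 208.79 mGal
Simple Bouguer anomaly = 303.79 − (208.79) = 95.00 mGal

95.0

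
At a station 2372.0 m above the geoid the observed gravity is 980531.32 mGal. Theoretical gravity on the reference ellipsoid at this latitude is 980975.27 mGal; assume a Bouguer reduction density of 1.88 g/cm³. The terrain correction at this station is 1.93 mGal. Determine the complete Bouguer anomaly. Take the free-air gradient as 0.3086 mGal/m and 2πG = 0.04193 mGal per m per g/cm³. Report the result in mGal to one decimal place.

103.0

Free-air correction = 0.3086 × 2372.0 = 732.00 mGal
Free-air anomaly = 980531.32 − 980975.27 + (732.00) = 288.05 mGal
Bouguer slab correction = 0.04193 × 1.88 × 2372.0 = 186.98 mGal
Simple Bouguer anomaly = 288.05 − (186.98) = 101.07 mGal
Complete Bouguer anomaly = 101.07 + 1.93 = 103.00 mGal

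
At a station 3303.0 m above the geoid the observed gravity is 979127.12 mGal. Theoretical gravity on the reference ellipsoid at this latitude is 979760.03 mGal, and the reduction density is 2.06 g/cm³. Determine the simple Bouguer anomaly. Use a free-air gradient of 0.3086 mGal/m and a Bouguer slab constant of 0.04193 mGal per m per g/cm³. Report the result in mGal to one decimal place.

101.1

Free-air correction = 0.3086 × 3303.0 = 1019.31 mGal
Free-air anomaly = 979127.12 − 979760.03 + (1019.31) = 386.40 mGal
Bouguer slab correction = 0.04193 × 2.06 × 3303.0 = 285.30 mGal
Simple Bouguer anomaly = 386.40 − (285.30) = 101.10 mGal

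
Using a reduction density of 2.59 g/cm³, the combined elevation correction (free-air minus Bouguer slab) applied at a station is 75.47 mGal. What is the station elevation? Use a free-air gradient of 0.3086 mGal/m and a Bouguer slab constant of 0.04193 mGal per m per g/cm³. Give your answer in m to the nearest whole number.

377

Combined gradient = 0.3086 − 0.04193 × 2.59 = 0.2000013 mGal/m
h = 75.47 / 0.2000013 = 377.35 m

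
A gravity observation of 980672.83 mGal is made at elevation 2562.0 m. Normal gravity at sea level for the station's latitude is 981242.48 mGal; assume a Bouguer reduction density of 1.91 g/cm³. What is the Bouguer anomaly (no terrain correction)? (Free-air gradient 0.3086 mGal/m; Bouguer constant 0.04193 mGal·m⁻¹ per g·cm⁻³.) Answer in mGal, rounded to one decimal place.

15.8

Free-air correction = 0.3086 × 2562.0 = 790.63 mGal
Free-air anomaly = 980672.83 − 981242.48 + (790.63) = 220.98 mGal
Bouguer slab correction = 0.04193 × 1.91 × 2562.0 = 205.18 mGal
Simple Bouguer anomaly = 220.98 − (205.18) = 15.80 mGal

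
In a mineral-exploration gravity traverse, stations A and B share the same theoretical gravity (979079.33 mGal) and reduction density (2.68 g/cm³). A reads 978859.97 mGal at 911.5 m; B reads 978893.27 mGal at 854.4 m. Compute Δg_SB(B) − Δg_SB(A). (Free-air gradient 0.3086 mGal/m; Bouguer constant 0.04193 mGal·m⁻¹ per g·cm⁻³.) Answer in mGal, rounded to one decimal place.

22.1

Δg_SB(A) = 978859.97 − 979079.33 + 0.3086×911.5 − 0.04193×2.68×911.5 = -40.50 mGal
Δg_SB(B) = 978893.27 − 979079.33 + 0.3086×854.4 − 0.04193×2.68×854.4 = -18.40 mGal
Difference = -18.40 − (-40.50) = 22.10 mGal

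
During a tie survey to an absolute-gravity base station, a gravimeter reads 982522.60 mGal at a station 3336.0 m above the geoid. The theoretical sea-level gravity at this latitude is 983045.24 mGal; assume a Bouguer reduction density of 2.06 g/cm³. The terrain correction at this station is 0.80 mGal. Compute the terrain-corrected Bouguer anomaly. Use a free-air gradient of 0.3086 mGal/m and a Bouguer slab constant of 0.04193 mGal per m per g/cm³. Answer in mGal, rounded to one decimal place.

Free-air correction = 0.3086 × 3336.0 = 1029.49 mGal
Free-air anomaly = 982522.60 − 983045.24 + (1029.49) = 506.85 mGal
Bouguer slab correction = 0.04193 × 2.06 × 3336.0 = 288.15 mGal
Simple Bouguer anomaly = 506.85 − (288.15) = 218.70 mGal
Complete Bouguer anomaly = 218.70 + 0.80 = 219.50 mGal

219.5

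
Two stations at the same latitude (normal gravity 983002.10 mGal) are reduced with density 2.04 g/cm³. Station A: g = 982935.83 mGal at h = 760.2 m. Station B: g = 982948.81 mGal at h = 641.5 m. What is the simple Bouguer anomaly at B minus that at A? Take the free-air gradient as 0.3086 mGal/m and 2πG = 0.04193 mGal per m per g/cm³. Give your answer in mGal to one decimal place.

Δg_SB(A) = 982935.83 − 983002.10 + 0.3086×760.2 − 0.04193×2.04×760.2 = 103.30 mGal
Δg_SB(B) = 982948.81 − 983002.10 + 0.3086×641.5 − 0.04193×2.04×641.5 = 89.80 mGal
Difference = 89.80 − (103.30) = -13.50 mGal

-13.5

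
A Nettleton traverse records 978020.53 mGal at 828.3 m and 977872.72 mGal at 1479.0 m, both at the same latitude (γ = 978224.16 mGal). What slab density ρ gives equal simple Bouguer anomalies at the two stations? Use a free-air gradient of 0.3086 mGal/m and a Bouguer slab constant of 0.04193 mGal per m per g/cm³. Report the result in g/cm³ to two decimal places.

1.94

Δg_obs = 977872.72 − 978020.53 = -147.81 mGal over Δh = 1479.0 − 828.3 = 650.7 m
Equal Bouguer anomalies ⇒ Δg_obs + (0.3086 − 0.04193ρ)·Δh = 0
0.3086 − 0.04193ρ = −Δg_obs/Δh = 0.22716
ρ = (0.3086 − 0.22716) / 0.04193 = 1.94 g/cm³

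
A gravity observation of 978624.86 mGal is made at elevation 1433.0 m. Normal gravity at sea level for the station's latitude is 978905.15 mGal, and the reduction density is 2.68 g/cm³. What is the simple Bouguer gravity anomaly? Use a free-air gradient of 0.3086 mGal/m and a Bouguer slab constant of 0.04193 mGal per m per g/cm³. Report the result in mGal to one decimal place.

0.9

Free-air correction = 0.3086 × 1433.0 = 442.22 mGal
Free-air anomaly = 978624.86 − 978905.15 + (442.22) = 161.93 mGal
Bouguer slab correction = 0.04193 × 2.68 × 1433.0 = 161.03 mGal
Simple Bouguer anomaly = 161.93 − (161.03) = 0.90 mGal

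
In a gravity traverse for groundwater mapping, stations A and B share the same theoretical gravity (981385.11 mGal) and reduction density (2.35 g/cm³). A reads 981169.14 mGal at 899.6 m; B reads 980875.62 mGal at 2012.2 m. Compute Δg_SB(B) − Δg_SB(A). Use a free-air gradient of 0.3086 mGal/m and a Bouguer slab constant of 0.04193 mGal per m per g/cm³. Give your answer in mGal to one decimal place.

-59.8

Δg_SB(A) = 981169.14 − 981385.11 + 0.3086×899.6 − 0.04193×2.35×899.6 = -27.00 mGal
Δg_SB(B) = 980875.62 − 981385.11 + 0.3086×2012.2 − 0.04193×2.35×2012.2 = -86.80 mGal
Difference = -86.80 − (-27.00) = -59.80 mGal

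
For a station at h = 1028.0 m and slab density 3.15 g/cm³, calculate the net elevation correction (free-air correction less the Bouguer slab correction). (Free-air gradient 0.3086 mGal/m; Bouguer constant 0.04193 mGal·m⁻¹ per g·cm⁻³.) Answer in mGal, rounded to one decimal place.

Combined gradient = 0.3086 − 0.04193 × 3.15 = 0.1765205 mGal/m
Combined elevation correction = 0.1765205 × 1028.0 = 181.5 mGal

181.5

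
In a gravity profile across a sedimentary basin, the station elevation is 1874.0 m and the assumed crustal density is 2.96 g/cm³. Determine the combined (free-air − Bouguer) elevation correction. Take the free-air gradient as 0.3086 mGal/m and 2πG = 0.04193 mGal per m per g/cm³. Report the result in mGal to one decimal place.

Combined gradient = 0.3086 − 0.04193 × 2.96 = 0.1844872 mGal/m
Combined elevation correction = 0.1844872 × 1874.0 = 345.7 mGal

345.7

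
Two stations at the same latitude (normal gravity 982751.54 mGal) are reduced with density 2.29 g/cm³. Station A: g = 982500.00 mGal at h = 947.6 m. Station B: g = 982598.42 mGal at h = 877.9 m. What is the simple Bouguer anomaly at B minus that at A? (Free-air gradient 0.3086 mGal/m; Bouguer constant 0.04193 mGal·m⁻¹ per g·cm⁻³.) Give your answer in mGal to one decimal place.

Δg_SB(A) = 982500.00 − 982751.54 + 0.3086×947.6 − 0.04193×2.29×947.6 = -50.10 mGal
Δg_SB(B) = 982598.42 − 982751.54 + 0.3086×877.9 − 0.04193×2.29×877.9 = 33.50 mGal
Difference = 33.50 − (-50.10) = 83.60 mGal

83.6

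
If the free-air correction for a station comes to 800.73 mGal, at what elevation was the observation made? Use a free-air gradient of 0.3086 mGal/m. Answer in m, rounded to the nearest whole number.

2595

h = 800.73 / 0.3086 = 2594.72 m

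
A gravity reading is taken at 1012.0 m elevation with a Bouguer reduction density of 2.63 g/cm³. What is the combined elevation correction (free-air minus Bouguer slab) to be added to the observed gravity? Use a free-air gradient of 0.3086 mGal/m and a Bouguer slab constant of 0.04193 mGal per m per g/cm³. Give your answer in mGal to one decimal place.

200.7

Combined gradient = 0.3086 − 0.04193 × 2.63 = 0.1983241 mGal/m
Combined elevation correction = 0.1983241 × 1012.0 = 200.7 mGal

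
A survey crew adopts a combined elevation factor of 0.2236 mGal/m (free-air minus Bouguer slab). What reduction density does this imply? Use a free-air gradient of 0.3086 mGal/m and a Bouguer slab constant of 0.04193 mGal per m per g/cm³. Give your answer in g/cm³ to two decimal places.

2.03

0.2236 = 0.3086 − 0.04193 × ρ
ρ = (0.3086 − 0.2236) / 0.04193 = 2.03 g/cm³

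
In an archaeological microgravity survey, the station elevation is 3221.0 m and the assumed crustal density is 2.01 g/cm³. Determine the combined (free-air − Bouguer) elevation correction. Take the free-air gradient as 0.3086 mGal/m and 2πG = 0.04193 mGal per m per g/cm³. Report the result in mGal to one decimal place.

Combined gradient = 0.3086 − 0.04193 × 2.01 = 0.2243207 mGal/m
Combined elevation correction = 0.2243207 × 3221.0 = 722.5 mGal

722.5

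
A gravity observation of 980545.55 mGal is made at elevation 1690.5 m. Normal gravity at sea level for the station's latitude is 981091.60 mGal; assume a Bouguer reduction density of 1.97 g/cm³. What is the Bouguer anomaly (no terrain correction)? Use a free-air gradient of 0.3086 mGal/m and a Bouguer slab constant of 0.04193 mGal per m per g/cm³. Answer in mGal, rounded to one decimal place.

Free-air correction = 0.3086 × 1690.5 = 521.69 mGal
Free-air anomaly = 980545.55 − 981091.60 + (521.69) = -24.36 mGal
Bouguer slab correction = 0.04193 × 1.97 × 1690.5 = 139.64 mGal
Simple Bouguer anomaly = -24.36 − (139.64) = -164.00 mGal

-164.0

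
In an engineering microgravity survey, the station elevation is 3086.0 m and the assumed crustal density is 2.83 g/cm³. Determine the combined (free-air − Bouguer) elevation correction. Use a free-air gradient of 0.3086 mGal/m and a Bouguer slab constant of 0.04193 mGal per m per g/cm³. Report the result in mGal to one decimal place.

Combined gradient = 0.3086 − 0.04193 × 2.83 = 0.1899381 mGal/m
Combined elevation correction = 0.1899381 × 3086.0 = 586.1 mGal

586.1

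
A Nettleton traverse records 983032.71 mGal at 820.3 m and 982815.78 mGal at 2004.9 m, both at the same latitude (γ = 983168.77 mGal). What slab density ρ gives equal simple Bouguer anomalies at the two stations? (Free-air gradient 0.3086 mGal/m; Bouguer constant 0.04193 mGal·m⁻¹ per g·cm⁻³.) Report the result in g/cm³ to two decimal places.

Δg_obs = 982815.78 − 983032.71 = -216.93 mGal over Δh = 2004.9 − 820.3 = 1184.6 m
Equal Bouguer anomalies ⇒ Δg_obs + (0.3086 − 0.04193ρ)·Δh = 0
0.3086 − 0.04193ρ = −Δg_obs/Δh = 0.18313
ρ = (0.3086 − 0.18313) / 0.04193 = 2.99 g/cm³

2.99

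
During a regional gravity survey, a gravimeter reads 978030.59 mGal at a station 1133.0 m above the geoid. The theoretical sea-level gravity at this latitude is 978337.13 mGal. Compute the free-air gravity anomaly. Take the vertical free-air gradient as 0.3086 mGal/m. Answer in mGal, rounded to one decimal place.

43.1

Free-air correction = 0.3086 × 1133.0 = 349.64 mGal
Free-air anomaly = 978030.59 − 978337.13 + (349.64) = 43.10 mGal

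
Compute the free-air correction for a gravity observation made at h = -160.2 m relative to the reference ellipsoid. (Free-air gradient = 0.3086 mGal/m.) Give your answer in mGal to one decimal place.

-49.4

Free-air correction = 0.3086 × -160.2 = -49.4 mGal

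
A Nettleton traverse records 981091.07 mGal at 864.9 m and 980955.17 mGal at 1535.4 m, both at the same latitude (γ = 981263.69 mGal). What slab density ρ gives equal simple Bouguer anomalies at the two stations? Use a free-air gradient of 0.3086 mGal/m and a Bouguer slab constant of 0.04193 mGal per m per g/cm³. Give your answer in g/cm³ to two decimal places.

Δg_obs = 980955.17 − 981091.07 = -135.90 mGal over Δh = 1535.4 − 864.9 = 670.5 m
Equal Bouguer anomalies ⇒ Δg_obs + (0.3086 − 0.04193ρ)·Δh = 0
0.3086 − 0.04193ρ = −Δg_obs/Δh = 0.20268
ρ = (0.3086 − 0.20268) / 0.04193 = 2.53 g/cm³

2.53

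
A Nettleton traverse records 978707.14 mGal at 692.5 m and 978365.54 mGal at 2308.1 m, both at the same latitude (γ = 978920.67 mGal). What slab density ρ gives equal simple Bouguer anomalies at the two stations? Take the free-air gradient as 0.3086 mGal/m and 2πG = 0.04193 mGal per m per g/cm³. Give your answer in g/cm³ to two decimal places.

Δg_obs = 978365.54 − 978707.14 = -341.60 mGal over Δh = 2308.1 − 692.5 = 1615.6 m
Equal Bouguer anomalies ⇒ Δg_obs + (0.3086 − 0.04193ρ)·Δh = 0
0.3086 − 0.04193ρ = −Δg_obs/Δh = 0.21144
ρ = (0.3086 − 0.21144) / 0.04193 = 2.32 g/cm³

2.32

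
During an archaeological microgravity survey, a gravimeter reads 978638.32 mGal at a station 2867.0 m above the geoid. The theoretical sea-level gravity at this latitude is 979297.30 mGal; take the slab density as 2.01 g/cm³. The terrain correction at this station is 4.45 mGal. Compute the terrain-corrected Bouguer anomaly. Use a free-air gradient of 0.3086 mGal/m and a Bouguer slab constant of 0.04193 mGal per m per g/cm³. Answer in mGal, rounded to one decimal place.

-11.4

Free-air correction = 0.3086 × 2867.0 = 884.76 mGal
Free-air anomaly = 978638.32 − 979297.30 + (884.76) = 225.78 mGal
Bouguer slab correction = 0.04193 × 2.01 × 2867.0 = 241.63 mGal
Simple Bouguer anomaly = 225.78 − (241.63) = -15.85 mGal
Complete Bouguer anomaly = -15.85 + 4.45 = -11.40 mGal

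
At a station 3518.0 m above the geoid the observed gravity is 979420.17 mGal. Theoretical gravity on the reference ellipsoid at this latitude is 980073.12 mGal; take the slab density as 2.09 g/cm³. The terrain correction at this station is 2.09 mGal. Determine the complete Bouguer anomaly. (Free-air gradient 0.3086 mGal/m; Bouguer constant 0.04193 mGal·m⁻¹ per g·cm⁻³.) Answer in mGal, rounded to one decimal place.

Free-air correction = 0.3086 × 3518.0 = 1085.65 mGal
Free-air anomaly = 979420.17 − 980073.12 + (1085.65) = 432.70 mGal
Bouguer slab correction = 0.04193 × 2.09 × 3518.0 = 308.30 mGal
Simple Bouguer anomaly = 432.70 − (308.30) = 124.40 mGal
Complete Bouguer anomaly = 124.40 + 2.09 = 126.49 mGal

126.5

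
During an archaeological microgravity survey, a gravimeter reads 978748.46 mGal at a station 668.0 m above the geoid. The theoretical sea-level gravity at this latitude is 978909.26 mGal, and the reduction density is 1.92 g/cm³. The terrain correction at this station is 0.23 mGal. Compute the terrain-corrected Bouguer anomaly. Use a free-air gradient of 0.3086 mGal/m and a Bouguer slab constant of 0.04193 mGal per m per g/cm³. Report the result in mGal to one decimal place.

Free-air correction = 0.3086 × 668.0 = 206.14 mGal
Free-air anomaly = 978748.46 − 978909.26 + (206.14) = 45.34 mGal
Bouguer slab correction = 0.04193 × 1.92 × 668.0 = 53.78 mGal
Simple Bouguer anomaly = 45.34 − (53.78) = -8.44 mGal
Complete Bouguer anomaly = -8.44 + 0.23 = -8.21 mGal

-8.2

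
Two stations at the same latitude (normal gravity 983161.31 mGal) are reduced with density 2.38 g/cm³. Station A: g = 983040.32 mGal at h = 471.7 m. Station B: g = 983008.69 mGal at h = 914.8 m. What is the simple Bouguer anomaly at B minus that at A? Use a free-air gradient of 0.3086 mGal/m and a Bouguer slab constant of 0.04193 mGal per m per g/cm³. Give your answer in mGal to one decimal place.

60.9

Δg_SB(A) = 983040.32 − 983161.31 + 0.3086×471.7 − 0.04193×2.38×471.7 = -22.50 mGal
Δg_SB(B) = 983008.69 − 983161.31 + 0.3086×914.8 − 0.04193×2.38×914.8 = 38.40 mGal
Difference = 38.40 − (-22.50) = 60.90 mGal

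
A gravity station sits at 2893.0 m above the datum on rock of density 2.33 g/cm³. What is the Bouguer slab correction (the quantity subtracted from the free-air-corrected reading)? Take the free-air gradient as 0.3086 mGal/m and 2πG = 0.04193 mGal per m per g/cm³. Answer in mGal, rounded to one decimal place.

282.6

Bouguer slab correction = 0.04193 × 2.33 × 2893.0 = 282.6 mGal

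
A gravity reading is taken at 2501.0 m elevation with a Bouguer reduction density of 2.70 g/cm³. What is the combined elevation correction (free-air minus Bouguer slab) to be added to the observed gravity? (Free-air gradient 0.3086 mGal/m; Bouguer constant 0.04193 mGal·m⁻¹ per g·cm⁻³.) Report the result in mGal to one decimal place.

488.7

Combined gradient = 0.3086 − 0.04193 × 2.70 = 0.1953890 mGal/m
Combined elevation correction = 0.1953890 × 2501.0 = 488.7 mGal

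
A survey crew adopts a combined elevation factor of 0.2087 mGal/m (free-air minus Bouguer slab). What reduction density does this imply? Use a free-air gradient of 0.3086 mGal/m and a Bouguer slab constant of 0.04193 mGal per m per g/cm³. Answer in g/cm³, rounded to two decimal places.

0.2087 = 0.3086 − 0.04193 × ρ
ρ = (0.3086 − 0.2087) / 0.04193 = 2.38 g/cm³

2.38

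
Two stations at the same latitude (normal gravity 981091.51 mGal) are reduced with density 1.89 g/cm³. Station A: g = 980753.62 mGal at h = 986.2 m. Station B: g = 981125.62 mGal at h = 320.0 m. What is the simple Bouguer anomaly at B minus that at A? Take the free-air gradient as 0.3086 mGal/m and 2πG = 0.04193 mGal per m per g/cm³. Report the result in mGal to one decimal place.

219.2

Δg_SB(A) = 980753.62 − 981091.51 + 0.3086×986.2 − 0.04193×1.89×986.2 = -111.70 mGal
Δg_SB(B) = 981125.62 − 981091.51 + 0.3086×320.0 − 0.04193×1.89×320.0 = 107.50 mGal
Difference = 107.50 − (-111.70) = 219.20 mGal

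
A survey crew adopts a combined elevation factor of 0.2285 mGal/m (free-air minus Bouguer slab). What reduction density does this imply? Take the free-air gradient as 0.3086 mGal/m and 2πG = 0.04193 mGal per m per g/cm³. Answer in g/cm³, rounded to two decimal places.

0.2285 = 0.3086 − 0.04193 × ρ
ρ = (0.3086 − 0.2285) / 0.04193 = 1.91 g/cm³

1.91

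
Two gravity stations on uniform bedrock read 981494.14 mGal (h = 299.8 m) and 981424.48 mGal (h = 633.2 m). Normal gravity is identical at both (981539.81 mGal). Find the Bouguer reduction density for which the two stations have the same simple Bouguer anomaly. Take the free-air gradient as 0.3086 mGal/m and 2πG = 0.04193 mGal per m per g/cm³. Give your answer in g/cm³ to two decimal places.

2.38

Δg_obs = 981424.48 − 981494.14 = -69.66 mGal over Δh = 633.2 − 299.8 = 333.4 m
Equal Bouguer anomalies ⇒ Δg_obs + (0.3086 − 0.04193ρ)·Δh = 0
0.3086 − 0.04193ρ = −Δg_obs/Δh = 0.20894
ρ = (0.3086 − 0.20894) / 0.04193 = 2.38 g/cm³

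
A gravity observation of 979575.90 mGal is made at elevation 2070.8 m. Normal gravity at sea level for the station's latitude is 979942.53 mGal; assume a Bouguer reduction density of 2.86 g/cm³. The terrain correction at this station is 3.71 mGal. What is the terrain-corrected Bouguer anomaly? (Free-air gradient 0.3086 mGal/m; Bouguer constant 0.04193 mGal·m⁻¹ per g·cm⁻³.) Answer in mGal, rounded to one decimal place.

Free-air correction = 0.3086 × 2070.8 = 639.05 mGal
Free-air anomaly = 979575.90 − 979942.53 + (639.05) = 272.42 mGal
Bouguer slab correction = 0.04193 × 2.86 × 2070.8 = 248.33 mGal
Simple Bouguer anomaly = 272.42 − (248.33) = 24.09 mGal
Complete Bouguer anomaly = 24.09 + 3.71 = 27.80 mGal

27.8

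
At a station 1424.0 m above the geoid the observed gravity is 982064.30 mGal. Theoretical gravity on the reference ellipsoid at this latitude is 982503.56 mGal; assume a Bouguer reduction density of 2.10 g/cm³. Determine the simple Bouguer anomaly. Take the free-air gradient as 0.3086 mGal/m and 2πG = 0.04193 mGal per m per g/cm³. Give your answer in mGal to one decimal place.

Free-air correction = 0.3086 × 1424.0 = 439.45 mGal
Free-air anomaly = 982064.30 − 982503.56 + (439.45) = 0.19 mGal
Bouguer slab correction = 0.04193 × 2.10 × 1424.0 = 125.39 mGal
Simple Bouguer anomaly = 0.19 − (125.39) = -125.20 mGal

-125.2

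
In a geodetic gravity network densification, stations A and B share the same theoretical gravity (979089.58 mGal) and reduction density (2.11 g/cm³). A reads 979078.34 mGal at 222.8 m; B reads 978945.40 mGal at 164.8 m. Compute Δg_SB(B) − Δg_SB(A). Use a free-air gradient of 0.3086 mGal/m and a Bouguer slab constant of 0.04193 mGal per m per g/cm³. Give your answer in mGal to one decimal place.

Δg_SB(A) = 979078.34 − 979089.58 + 0.3086×222.8 − 0.04193×2.11×222.8 = 37.80 mGal
Δg_SB(B) = 978945.40 − 979089.58 + 0.3086×164.8 − 0.04193×2.11×164.8 = -107.90 mGal
Difference = -107.90 − (37.80) = -145.70 mGal

-145.7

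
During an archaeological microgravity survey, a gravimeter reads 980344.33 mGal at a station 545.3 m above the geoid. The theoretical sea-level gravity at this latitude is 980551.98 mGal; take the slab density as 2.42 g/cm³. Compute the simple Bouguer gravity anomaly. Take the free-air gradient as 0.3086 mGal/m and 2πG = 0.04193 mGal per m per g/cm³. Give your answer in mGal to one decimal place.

-94.7

Free-air correction = 0.3086 × 545.3 = 168.28 mGal
Free-air anomaly = 980344.33 − 980551.98 + (168.28) = -39.37 mGal
Bouguer slab correction = 0.04193 × 2.42 × 545.3 = 55.33 mGal
Simple Bouguer anomaly = -39.37 − (55.33) = -94.70 mGal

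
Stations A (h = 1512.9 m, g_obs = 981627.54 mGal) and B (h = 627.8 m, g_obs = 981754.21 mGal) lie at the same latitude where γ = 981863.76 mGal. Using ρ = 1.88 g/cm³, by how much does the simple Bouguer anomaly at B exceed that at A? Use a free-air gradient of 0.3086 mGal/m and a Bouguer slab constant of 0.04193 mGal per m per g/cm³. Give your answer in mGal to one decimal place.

Δg_SB(A) = 981627.54 − 981863.76 + 0.3086×1512.9 − 0.04193×1.88×1512.9 = 111.40 mGal
Δg_SB(B) = 981754.21 − 981863.76 + 0.3086×627.8 − 0.04193×1.88×627.8 = 34.70 mGal
Difference = 34.70 − (111.40) = -76.70 mGal

-76.7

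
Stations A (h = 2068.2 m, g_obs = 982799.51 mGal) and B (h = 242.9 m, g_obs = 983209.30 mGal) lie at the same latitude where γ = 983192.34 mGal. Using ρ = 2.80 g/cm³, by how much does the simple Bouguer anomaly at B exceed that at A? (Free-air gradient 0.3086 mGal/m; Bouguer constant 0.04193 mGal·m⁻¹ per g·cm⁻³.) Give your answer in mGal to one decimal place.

Δg_SB(A) = 982799.51 − 983192.34 + 0.3086×2068.2 − 0.04193×2.80×2068.2 = 2.60 mGal
Δg_SB(B) = 983209.30 − 983192.34 + 0.3086×242.9 − 0.04193×2.80×242.9 = 63.40 mGal
Difference = 63.40 − (2.60) = 60.80 mGal

60.8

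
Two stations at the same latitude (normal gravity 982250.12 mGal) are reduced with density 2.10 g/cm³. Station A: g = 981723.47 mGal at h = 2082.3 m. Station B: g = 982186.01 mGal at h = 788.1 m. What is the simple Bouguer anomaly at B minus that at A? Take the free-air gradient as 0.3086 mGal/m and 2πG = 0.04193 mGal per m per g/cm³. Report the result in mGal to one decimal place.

177.1

Δg_SB(A) = 981723.47 − 982250.12 + 0.3086×2082.3 − 0.04193×2.10×2082.3 = -67.40 mGal
Δg_SB(B) = 982186.01 − 982250.12 + 0.3086×788.1 − 0.04193×2.10×788.1 = 109.70 mGal
Difference = 109.70 − (-67.40) = 177.10 mGal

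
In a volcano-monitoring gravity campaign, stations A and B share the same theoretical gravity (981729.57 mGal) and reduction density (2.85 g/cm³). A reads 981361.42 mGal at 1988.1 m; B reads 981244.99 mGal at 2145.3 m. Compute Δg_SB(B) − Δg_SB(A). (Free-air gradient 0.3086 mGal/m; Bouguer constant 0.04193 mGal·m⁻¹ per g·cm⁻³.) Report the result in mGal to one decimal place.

-86.7

Δg_SB(A) = 981361.42 − 981729.57 + 0.3086×1988.1 − 0.04193×2.85×1988.1 = 7.80 mGal
Δg_SB(B) = 981244.99 − 981729.57 + 0.3086×2145.3 − 0.04193×2.85×2145.3 = -78.90 mGal
Difference = -78.90 − (7.80) = -86.70 mGal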